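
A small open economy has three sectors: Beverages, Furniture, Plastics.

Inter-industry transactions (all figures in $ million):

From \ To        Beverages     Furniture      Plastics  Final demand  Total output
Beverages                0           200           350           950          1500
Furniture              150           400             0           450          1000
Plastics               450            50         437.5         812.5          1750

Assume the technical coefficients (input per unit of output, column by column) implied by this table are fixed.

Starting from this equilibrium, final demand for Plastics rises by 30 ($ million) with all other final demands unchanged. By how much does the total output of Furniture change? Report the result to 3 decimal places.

Δx_F = 1.508

Technical coefficients a_ij = z_ij / X_j:
  a_BB = 0/1500 = 0.00, a_FB = 150/1500 = 0.10, a_PB = 450/1500 = 0.30
  a_BF = 200/1000 = 0.20, a_FF = 400/1000 = 0.40, a_PF = 50/1000 = 0.05
  a_BP = 350/1750 = 0.20, a_FP = 0/1750 = 0.00, a_PP = 437.5/1750 = 0.25
I − A =
  [   1.00    -0.20    -0.20]
  [  -0.10     0.60     0.00]
  [  -0.30    -0.05     0.75]
Cofactors of I−A, C_ij = (−1)^(i+j)·(minor ij) (rows/columns in the sector order above):
  C_11 = (0.60)(0.75) − (0.00)(-0.05) = 0.4500
  C_12 = −[(-0.10)(0.75) − (0.00)(-0.30)] = 0.0750
  C_13 = (-0.10)(-0.05) − (0.60)(-0.30) = 0.1850
  C_21 = −[(-0.20)(0.75) − (-0.20)(-0.05)] = 0.1600
  C_22 = (1.00)(0.75) − (-0.20)(-0.30) = 0.6900
  C_23 = −[(1.00)(-0.05) − (-0.20)(-0.30)] = 0.1100
  C_31 = (-0.20)(0.00) − (-0.20)(0.60) = 0.1200
  C_32 = −[(1.00)(0.00) − (-0.20)(-0.10)] = 0.0200
  C_33 = (1.00)(0.60) − (-0.20)(-0.10) = 0.5800
det(I−A) = Σ_j (I−A)_1j·C_1j = (1.00)(0.4500) + (-0.20)(0.0750) + (-0.20)(0.1850) = 0.3980
adj(I−A) = Cᵀ =
  [ 0.4500   0.1600   0.1200]
  [ 0.0750   0.6900   0.0200]
  [ 0.1850   0.1100   0.5800]
(I − A)⁻¹ = adj(I−A) / det(I−A) ≈
  [   1.1307     0.4020     0.3015]
  [   0.1884     1.7337     0.0503]
  [   0.4648     0.2764     1.4573]
Δx = (I − A)⁻¹ Δd with Δd having +30 in the Plastics component and 0 elsewhere.
So Δx_F = L_FP · (+30), where L_FP = adj(I−A)_FP / det(I−A) = 0.0200 / 0.3980.
Δx_F = 0.0200 × (+30) / 0.3980 = 0.60 / 0.3980 ≈ 1.508.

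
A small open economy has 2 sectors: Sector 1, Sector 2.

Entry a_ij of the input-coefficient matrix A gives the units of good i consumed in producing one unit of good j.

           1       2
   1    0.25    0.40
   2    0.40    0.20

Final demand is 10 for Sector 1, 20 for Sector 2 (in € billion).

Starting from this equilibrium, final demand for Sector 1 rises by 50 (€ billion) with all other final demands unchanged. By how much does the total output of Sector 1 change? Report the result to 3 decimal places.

I − A =
  [   0.75    -0.40]
  [  -0.40     0.80]
det(I−A) = (0.75)(0.80) − (-0.40)(-0.40) = 0.4400
adj(I−A) = [[0.80, 0.40], [0.40, 0.75]]
(I − A)⁻¹ = adj(I−A) / det(I−A) ≈
  [   1.8182     0.9091]
  [   0.9091     1.7045]
Δx = (I − A)⁻¹ Δd with Δd having +50 in the Sector 1 component and 0 elsewhere.
So Δx_1 = L_11 · (+50), where L_11 = adj(I−A)_11 / det(I−A) = 0.80 / 0.4400.
Δx_1 = 0.80 × (+50) / 0.4400 = 40.00 / 0.4400 ≈ 90.909.

Δx_1 = 90.909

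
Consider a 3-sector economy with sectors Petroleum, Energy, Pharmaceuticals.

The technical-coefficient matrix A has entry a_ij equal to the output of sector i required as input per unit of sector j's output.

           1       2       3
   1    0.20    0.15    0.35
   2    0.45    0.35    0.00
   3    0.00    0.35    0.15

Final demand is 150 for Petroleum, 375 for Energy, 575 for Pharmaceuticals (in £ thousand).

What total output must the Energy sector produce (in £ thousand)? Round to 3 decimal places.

x_2 = 1222.876

I − A =
  [   0.80    -0.15    -0.35]
  [  -0.45     0.65     0.00]
  [   0.00    -0.35     0.85]
Cofactors of I−A, C_ij = (−1)^(i+j)·(minor ij) (rows/columns in the sector order above):
  C_11 = (0.65)(0.85) − (0.00)(-0.35) = 0.5525
  C_12 = −[(-0.45)(0.85) − (0.00)(0.00)] = 0.3825
  C_13 = (-0.45)(-0.35) − (0.65)(0.00) = 0.1575
  C_21 = −[(-0.15)(0.85) − (-0.35)(-0.35)] = 0.2500
  C_22 = (0.80)(0.85) − (-0.35)(0.00) = 0.6800
  C_23 = −[(0.80)(-0.35) − (-0.15)(0.00)] = 0.2800
  C_31 = (-0.15)(0.00) − (-0.35)(0.65) = 0.2275
  C_32 = −[(0.80)(0.00) − (-0.35)(-0.45)] = 0.1575
  C_33 = (0.80)(0.65) − (-0.15)(-0.45) = 0.4525
det(I−A) = Σ_j (I−A)_1j·C_1j = (0.80)(0.5525) + (-0.15)(0.3825) + (-0.35)(0.1575) = 0.3295
adj(I−A) = Cᵀ =
  [ 0.5525   0.2500   0.2275]
  [ 0.3825   0.6800   0.1575]
  [ 0.1575   0.2800   0.4525]
(I − A)⁻¹ = adj(I−A) / det(I−A) ≈
  [   1.6768     0.7587     0.6904]
  [   1.1608     2.0637     0.4780]
  [   0.4780     0.8498     1.3733]
x = (I − A)⁻¹ d = adj(I−A)·d / det(I−A), with det(I−A) = 0.3295:
  x_1 = (0.5525·150 + 0.2500·375 + 0.2275·575) / 0.3295 = 307.4375 / 0.3295 ≈ 933.042
  x_2 = (0.3825·150 + 0.6800·375 + 0.1575·575) / 0.3295 = 402.9375 / 0.3295 ≈ 1222.876
  x_3 = (0.1575·150 + 0.2800·375 + 0.4525·575) / 0.3295 = 388.8125 / 0.3295 ≈ 1180.008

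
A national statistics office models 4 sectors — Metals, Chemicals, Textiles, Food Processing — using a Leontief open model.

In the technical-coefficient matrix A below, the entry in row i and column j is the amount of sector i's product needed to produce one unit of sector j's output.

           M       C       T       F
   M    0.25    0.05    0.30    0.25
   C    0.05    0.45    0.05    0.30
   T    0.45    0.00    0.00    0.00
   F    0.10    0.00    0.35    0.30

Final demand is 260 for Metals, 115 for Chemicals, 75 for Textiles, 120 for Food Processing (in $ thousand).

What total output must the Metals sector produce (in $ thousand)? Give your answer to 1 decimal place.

x_M = 693.6

I − A =
  [   0.75    -0.05    -0.30    -0.25]
  [  -0.05     0.55    -0.05    -0.30]
  [  -0.45     0.00     1.00     0.00]
  [  -0.10     0.00    -0.35     0.70]
Compute the cofactors C_ij = (−1)^(i+j)·(3×3 minor ij) of I−A; the adjugate is their transpose:
adj(I−A) = Cᵀ =
  [ 0.385000   0.035000   0.170625   0.152500]
  [ 0.128000   0.366125   0.127625   0.202625]
  [ 0.173250   0.015750   0.271750   0.068625]
  [ 0.141625   0.012875   0.160250   0.334625]
det(I−A) = Σ_j (I−A)_1j·C_1j = (0.75)(0.385000) + (-0.05)(0.128000) + (-0.30)(0.173250) + (-0.25)(0.141625) = 0.19496875
(I − A)⁻¹ = adj(I−A) / det(I−A) ≈
  [   1.9747     0.1795     0.8751     0.7822]
  [   0.6565     1.8779     0.6546     1.0393]
  [   0.8886     0.0808     1.3938     0.3520]
  [   0.7264     0.0660     0.8219     1.7163]
x = (I − A)⁻¹ d = adj(I−A)·d / det(I−A), with det(I−A) = 0.19496875:
  x_M = (0.385000·260 + 0.035000·115 + 0.170625·75 + 0.152500·120) / 0.19496875 = 135.221875 / 0.19496875 ≈ 693.6
  x_C = (0.128000·260 + 0.366125·115 + 0.127625·75 + 0.202625·120) / 0.19496875 = 109.27125 / 0.19496875 ≈ 560.5
  x_T = (0.173250·260 + 0.015750·115 + 0.271750·75 + 0.068625·120) / 0.19496875 = 75.4725 / 0.19496875 ≈ 387.1
  x_F = (0.141625·260 + 0.012875·115 + 0.160250·75 + 0.334625·120) / 0.19496875 = 90.476875 / 0.19496875 ≈ 464.1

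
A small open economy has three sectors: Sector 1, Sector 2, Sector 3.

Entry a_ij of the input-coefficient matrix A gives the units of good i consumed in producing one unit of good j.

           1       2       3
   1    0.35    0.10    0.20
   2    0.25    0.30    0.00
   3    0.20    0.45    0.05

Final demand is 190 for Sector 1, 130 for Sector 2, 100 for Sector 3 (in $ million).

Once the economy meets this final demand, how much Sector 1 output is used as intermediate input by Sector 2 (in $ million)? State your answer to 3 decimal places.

z_12 = 34.972

I − A =
  [   0.65    -0.10    -0.20]
  [  -0.25     0.70     0.00]
  [  -0.20    -0.45     0.95]
Cofactors of I−A, C_ij = (−1)^(i+j)·(minor ij) (rows/columns in the sector order above):
  C_11 = (0.70)(0.95) − (0.00)(-0.45) = 0.6650
  C_12 = −[(-0.25)(0.95) − (0.00)(-0.20)] = 0.2375
  C_13 = (-0.25)(-0.45) − (0.70)(-0.20) = 0.2525
  C_21 = −[(-0.10)(0.95) − (-0.20)(-0.45)] = 0.1850
  C_22 = (0.65)(0.95) − (-0.20)(-0.20) = 0.5775
  C_23 = −[(0.65)(-0.45) − (-0.10)(-0.20)] = 0.3125
  C_31 = (-0.10)(0.00) − (-0.20)(0.70) = 0.1400
  C_32 = −[(0.65)(0.00) − (-0.20)(-0.25)] = 0.0500
  C_33 = (0.65)(0.70) − (-0.10)(-0.25) = 0.4300
det(I−A) = Σ_j (I−A)_1j·C_1j = (0.65)(0.6650) + (-0.10)(0.2375) + (-0.20)(0.2525) = 0.3580
adj(I−A) = Cᵀ =
  [ 0.6650   0.1850   0.1400]
  [ 0.2375   0.5775   0.0500]
  [ 0.2525   0.3125   0.4300]
(I − A)⁻¹ = adj(I−A) / det(I−A) ≈
  [   1.8575     0.5168     0.3911]
  [   0.6634     1.6131     0.1397]
  [   0.7053     0.8729     1.2011]
First solve x = (I − A)⁻¹ d = adj(I−A)·d / det(I−A); in particular x_2 = (0.2375·190 + 0.5775·130 + 0.0500·100) / 0.3580 = 125.20 / 0.3580 ≈ 349.72067.
Intermediate flow from 1 to 2: z_12 = a_12 · x_2 = 0.10 × 125.20 / 0.3580 = 12.52 / 0.3580 ≈ 34.972.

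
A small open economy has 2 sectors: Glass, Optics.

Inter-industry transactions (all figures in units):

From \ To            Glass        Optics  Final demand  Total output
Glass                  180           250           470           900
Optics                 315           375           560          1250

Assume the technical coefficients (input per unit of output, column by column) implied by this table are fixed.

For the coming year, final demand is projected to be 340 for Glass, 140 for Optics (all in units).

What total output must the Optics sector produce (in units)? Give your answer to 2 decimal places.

Technical coefficients a_ij = z_ij / X_j:
  a_11 = 180/900 = 0.20, a_21 = 315/900 = 0.35
  a_12 = 250/1250 = 0.20, a_22 = 375/1250 = 0.30
I − A =
  [   0.80    -0.20]
  [  -0.35     0.70]
det(I−A) = (0.80)(0.70) − (-0.20)(-0.35) = 0.4900
adj(I−A) = [[0.70, 0.20], [0.35, 0.80]]
(I − A)⁻¹ = adj(I−A) / det(I−A) ≈
  [   1.4286     0.4082]
  [   0.7143     1.6327]
x = (I − A)⁻¹ d = adj(I−A)·d / det(I−A), with det(I−A) = 0.4900:
  x_1 = (0.70·340 + 0.20·140) / 0.4900 = 266.00 / 0.4900 ≈ 542.86
  x_2 = (0.35·340 + 0.80·140) / 0.4900 = 231.00 / 0.4900 ≈ 471.43

x_2 = 471.43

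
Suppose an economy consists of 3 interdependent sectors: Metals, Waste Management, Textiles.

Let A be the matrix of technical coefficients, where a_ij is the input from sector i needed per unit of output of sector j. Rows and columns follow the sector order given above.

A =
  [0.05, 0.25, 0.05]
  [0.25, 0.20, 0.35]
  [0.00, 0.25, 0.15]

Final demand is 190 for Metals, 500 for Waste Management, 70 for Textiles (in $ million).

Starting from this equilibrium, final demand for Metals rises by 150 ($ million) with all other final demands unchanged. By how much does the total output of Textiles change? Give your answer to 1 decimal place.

Δx_T = 18.5

I − A =
  [   0.95    -0.25    -0.05]
  [  -0.25     0.80    -0.35]
  [   0.00    -0.25     0.85]
Cofactors of I−A, C_ij = (−1)^(i+j)·(minor ij) (rows/columns in the sector order above):
  C_11 = (0.80)(0.85) − (-0.35)(-0.25) = 0.5925
  C_12 = −[(-0.25)(0.85) − (-0.35)(0.00)] = 0.2125
  C_13 = (-0.25)(-0.25) − (0.80)(0.00) = 0.0625
  C_21 = −[(-0.25)(0.85) − (-0.05)(-0.25)] = 0.2250
  C_22 = (0.95)(0.85) − (-0.05)(0.00) = 0.8075
  C_23 = −[(0.95)(-0.25) − (-0.25)(0.00)] = 0.2375
  C_31 = (-0.25)(-0.35) − (-0.05)(0.80) = 0.1275
  C_32 = −[(0.95)(-0.35) − (-0.05)(-0.25)] = 0.3450
  C_33 = (0.95)(0.80) − (-0.25)(-0.25) = 0.6975
det(I−A) = Σ_j (I−A)_1j·C_1j = (0.95)(0.5925) + (-0.25)(0.2125) + (-0.05)(0.0625) = 0.506625
adj(I−A) = Cᵀ =
  [ 0.5925   0.2250   0.1275]
  [ 0.2125   0.8075   0.3450]
  [ 0.0625   0.2375   0.6975]
(I − A)⁻¹ = adj(I−A) / det(I−A) ≈
  [   1.1695     0.4441     0.2517]
  [   0.4194     1.5939     0.6810]
  [   0.1234     0.4688     1.3768]
Δx = (I − A)⁻¹ Δd with Δd having +150 in the Metals component and 0 elsewhere.
So Δx_T = L_TM · (+150), where L_TM = adj(I−A)_TM / det(I−A) = 0.0625 / 0.506625.
Δx_T = 0.0625 × (+150) / 0.506625 = 9.375 / 0.506625 ≈ 18.5.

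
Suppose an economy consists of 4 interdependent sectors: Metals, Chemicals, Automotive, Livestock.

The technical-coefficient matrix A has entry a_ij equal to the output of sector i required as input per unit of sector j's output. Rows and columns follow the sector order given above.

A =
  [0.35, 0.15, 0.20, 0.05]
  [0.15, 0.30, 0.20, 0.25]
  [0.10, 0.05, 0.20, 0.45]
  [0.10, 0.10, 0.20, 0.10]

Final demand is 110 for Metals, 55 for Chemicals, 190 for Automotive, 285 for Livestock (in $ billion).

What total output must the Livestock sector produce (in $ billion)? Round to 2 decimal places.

x_4 = 599.10

I − A =
  [   0.65    -0.15    -0.20    -0.05]
  [  -0.15     0.70    -0.20    -0.25]
  [  -0.10    -0.05     0.80    -0.45]
  [  -0.10    -0.10    -0.20     0.90]
Compute the cofactors C_ij = (−1)^(i+j)·(3×3 minor ij) of I−A; the adjugate is their transpose:
adj(I−A) = Cᵀ =
  [ 0.400500   0.117000   0.163500   0.136500]
  [ 0.146500   0.377500   0.182000   0.204000]
  [ 0.106750   0.079000   0.365000   0.210375]
  [ 0.084500   0.072500   0.119500   0.321000]
det(I−A) = Σ_j (I−A)_1j·C_1j = (0.65)(0.400500) + (-0.15)(0.146500) + (-0.20)(0.106750) + (-0.05)(0.084500) = 0.212775
(I − A)⁻¹ = adj(I−A) / det(I−A) ≈
  [   1.8823     0.5499     0.7684     0.6415]
  [   0.6885     1.7742     0.8554     0.9588]
  [   0.5017     0.3713     1.7154     0.9887]
  [   0.3971     0.3407     0.5616     1.5086]
x = (I − A)⁻¹ d = adj(I−A)·d / det(I−A), with det(I−A) = 0.212775:
  x_1 = (0.400500·110 + 0.117000·55 + 0.163500·190 + 0.136500·285) / 0.212775 = 120.4575 / 0.212775 ≈ 566.13
  x_2 = (0.146500·110 + 0.377500·55 + 0.182000·190 + 0.204000·285) / 0.212775 = 129.5975 / 0.212775 ≈ 609.08
  x_3 = (0.106750·110 + 0.079000·55 + 0.365000·190 + 0.210375·285) / 0.212775 = 145.394375 / 0.212775 ≈ 683.32
  x_4 = (0.084500·110 + 0.072500·55 + 0.119500·190 + 0.321000·285) / 0.212775 = 127.4725 / 0.212775 ≈ 599.10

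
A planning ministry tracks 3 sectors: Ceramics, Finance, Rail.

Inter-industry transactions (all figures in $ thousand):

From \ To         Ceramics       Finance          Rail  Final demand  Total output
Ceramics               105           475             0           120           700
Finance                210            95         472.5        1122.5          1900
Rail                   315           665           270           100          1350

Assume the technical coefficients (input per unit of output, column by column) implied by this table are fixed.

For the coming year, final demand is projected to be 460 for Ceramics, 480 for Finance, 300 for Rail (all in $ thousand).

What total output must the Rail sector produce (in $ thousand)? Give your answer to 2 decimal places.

Technical coefficients a_ij = z_ij / X_j:
  a_CC = 105/700 = 0.15, a_FC = 210/700 = 0.30, a_RC = 315/700 = 0.45
  a_CF = 475/1900 = 0.25, a_FF = 95/1900 = 0.05, a_RF = 665/1900 = 0.35
  a_CR = 0/1350 = 0.00, a_FR = 472.5/1350 = 0.35, a_RR = 270/1350 = 0.20
I − A =
  [   0.85    -0.25     0.00]
  [  -0.30     0.95    -0.35]
  [  -0.45    -0.35     0.80]
Cofactors of I−A, C_ij = (−1)^(i+j)·(minor ij) (rows/columns in the sector order above):
  C_11 = (0.95)(0.80) − (-0.35)(-0.35) = 0.6375
  C_12 = −[(-0.30)(0.80) − (-0.35)(-0.45)] = 0.3975
  C_13 = (-0.30)(-0.35) − (0.95)(-0.45) = 0.5325
  C_21 = −[(-0.25)(0.80) − (0.00)(-0.35)] = 0.2000
  C_22 = (0.85)(0.80) − (0.00)(-0.45) = 0.6800
  C_23 = −[(0.85)(-0.35) − (-0.25)(-0.45)] = 0.4100
  C_31 = (-0.25)(-0.35) − (0.00)(0.95) = 0.0875
  C_32 = −[(0.85)(-0.35) − (0.00)(-0.30)] = 0.2975
  C_33 = (0.85)(0.95) − (-0.25)(-0.30) = 0.7325
det(I−A) = Σ_j (I−A)_1j·C_1j = (0.85)(0.6375) + (-0.25)(0.3975) + (0.00)(0.5325) = 0.4425
adj(I−A) = Cᵀ =
  [ 0.6375   0.2000   0.0875]
  [ 0.3975   0.6800   0.2975]
  [ 0.5325   0.4100   0.7325]
(I − A)⁻¹ = adj(I−A) / det(I−A) ≈
  [   1.4407     0.4520     0.1977]
  [   0.8983     1.5367     0.6723]
  [   1.2034     0.9266     1.6554]
x = (I − A)⁻¹ d = adj(I−A)·d / det(I−A), with det(I−A) = 0.4425:
  x_C = (0.6375·460 + 0.2000·480 + 0.0875·300) / 0.4425 = 415.50 / 0.4425 ≈ 938.98
  x_F = (0.3975·460 + 0.6800·480 + 0.2975·300) / 0.4425 = 598.50 / 0.4425 ≈ 1352.54
  x_R = (0.5325·460 + 0.4100·480 + 0.7325·300) / 0.4425 = 661.50 / 0.4425 ≈ 1494.92

x_R = 1494.92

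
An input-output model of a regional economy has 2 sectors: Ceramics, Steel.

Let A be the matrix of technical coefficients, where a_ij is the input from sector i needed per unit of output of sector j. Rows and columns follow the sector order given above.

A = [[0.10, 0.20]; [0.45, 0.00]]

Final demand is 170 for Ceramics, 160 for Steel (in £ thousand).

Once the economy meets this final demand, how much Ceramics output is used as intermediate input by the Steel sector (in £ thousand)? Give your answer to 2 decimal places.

I − A =
  [   0.90    -0.20]
  [  -0.45     1.00]
det(I−A) = (0.90)(1.00) − (-0.20)(-0.45) = 0.8100
adj(I−A) = [[1.00, 0.20], [0.45, 0.90]]
(I − A)⁻¹ = adj(I−A) / det(I−A) ≈
  [   1.2346     0.2469]
  [   0.5556     1.1111]
First solve x = (I − A)⁻¹ d = adj(I−A)·d / det(I−A); in particular x_S = (0.45·170 + 0.90·160) / 0.8100 = 220.50 / 0.8100 ≈ 272.2222.
Intermediate flow from C to S: z_CS = a_CS · x_S = 0.20 × 220.50 / 0.8100 = 44.10 / 0.8100 ≈ 54.44.

z_CS = 54.44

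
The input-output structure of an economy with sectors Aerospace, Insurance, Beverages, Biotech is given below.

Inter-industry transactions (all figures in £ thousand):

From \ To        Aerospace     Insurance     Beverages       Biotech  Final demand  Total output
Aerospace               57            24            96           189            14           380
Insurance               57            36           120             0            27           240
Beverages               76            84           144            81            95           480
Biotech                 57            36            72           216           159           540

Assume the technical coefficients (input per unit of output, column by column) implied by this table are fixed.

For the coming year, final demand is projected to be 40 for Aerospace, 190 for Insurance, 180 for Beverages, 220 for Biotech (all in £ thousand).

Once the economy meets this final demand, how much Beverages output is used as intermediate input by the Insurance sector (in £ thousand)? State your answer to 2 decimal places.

z_32 = 229.61

Technical coefficients a_ij = z_ij / X_j:
  a_11 = 57/380 = 0.15, a_21 = 57/380 = 0.15, a_31 = 76/380 = 0.20, a_41 = 57/380 = 0.15
  a_12 = 24/240 = 0.10, a_22 = 36/240 = 0.15, a_32 = 84/240 = 0.35, a_42 = 36/240 = 0.15
  a_13 = 96/480 = 0.20, a_23 = 120/480 = 0.25, a_33 = 144/480 = 0.30, a_43 = 72/480 = 0.15
  a_14 = 189/540 = 0.35, a_24 = 0/540 = 0.00, a_34 = 81/540 = 0.15, a_44 = 216/540 = 0.40
I − A =
  [   0.85    -0.10    -0.20    -0.35]
  [  -0.15     0.85    -0.25     0.00]
  [  -0.20    -0.35     0.70    -0.15]
  [  -0.15    -0.15    -0.15     0.60]
Compute the cofactors C_ij = (−1)^(i+j)·(3×3 minor ij) of I−A; the adjugate is their transpose:
adj(I−A) = Cᵀ =
  [ 0.279750   0.141375   0.174750   0.206875]
  [ 0.095250   0.262125   0.140250   0.090625]
  [ 0.156000   0.204000   0.372000   0.184000]
  [ 0.132750   0.151875   0.171750   0.371375]
det(I−A) = Σ_j (I−A)_1j·C_1j = (0.85)(0.279750) + (-0.10)(0.095250) + (-0.20)(0.156000) + (-0.35)(0.132750) = 0.1506
(I − A)⁻¹ = adj(I−A) / det(I−A) ≈
  [   1.8576     0.9387     1.1604     1.3737]
  [   0.6325     1.7405     0.9313     0.6018]
  [   1.0359     1.3546     2.4701     1.2218]
  [   0.8815     1.0085     1.1404     2.4660]
First solve x = (I − A)⁻¹ d = adj(I−A)·d / det(I−A); in particular x_2 = (0.095250·40 + 0.262125·190 + 0.140250·180 + 0.090625·220) / 0.1506 = 98.79625 / 0.1506 ≈ 656.0176.
Intermediate flow from 3 to 2: z_32 = a_32 · x_2 = 0.35 × 98.79625 / 0.1506 = 34.5786875 / 0.1506 ≈ 229.61.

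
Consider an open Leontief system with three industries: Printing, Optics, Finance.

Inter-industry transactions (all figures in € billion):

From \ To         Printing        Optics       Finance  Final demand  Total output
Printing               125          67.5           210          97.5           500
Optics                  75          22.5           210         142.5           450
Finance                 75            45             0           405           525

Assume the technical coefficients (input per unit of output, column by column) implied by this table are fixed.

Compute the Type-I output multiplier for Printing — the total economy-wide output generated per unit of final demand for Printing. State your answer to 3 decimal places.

m_P = 2.173

Technical coefficients a_ij = z_ij / X_j:
  a_PP = 125/500 = 0.25, a_OP = 75/500 = 0.15, a_FP = 75/500 = 0.15
  a_PO = 67.5/450 = 0.15, a_OO = 22.5/450 = 0.05, a_FO = 45/450 = 0.10
  a_PF = 210/525 = 0.40, a_OF = 210/525 = 0.40, a_FF = 0/525 = 0.00
I − A =
  [   0.75    -0.15    -0.40]
  [  -0.15     0.95    -0.40]
  [  -0.15    -0.10     1.00]
Cofactors of I−A, C_ij = (−1)^(i+j)·(minor ij) (rows/columns in the sector order above):
  C_11 = (0.95)(1.00) − (-0.40)(-0.10) = 0.9100
  C_12 = −[(-0.15)(1.00) − (-0.40)(-0.15)] = 0.2100
  C_13 = (-0.15)(-0.10) − (0.95)(-0.15) = 0.1575
  C_21 = −[(-0.15)(1.00) − (-0.40)(-0.10)] = 0.1900
  C_22 = (0.75)(1.00) − (-0.40)(-0.15) = 0.6900
  C_23 = −[(0.75)(-0.10) − (-0.15)(-0.15)] = 0.0975
  C_31 = (-0.15)(-0.40) − (-0.40)(0.95) = 0.4400
  C_32 = −[(0.75)(-0.40) − (-0.40)(-0.15)] = 0.3600
  C_33 = (0.75)(0.95) − (-0.15)(-0.15) = 0.6900
det(I−A) = Σ_j (I−A)_1j·C_1j = (0.75)(0.9100) + (-0.15)(0.2100) + (-0.40)(0.1575) = 0.5880
adj(I−A) = Cᵀ =
  [ 0.9100   0.1900   0.4400]
  [ 0.2100   0.6900   0.3600]
  [ 0.1575   0.0975   0.6900]
(I − A)⁻¹ = adj(I−A) / det(I−A) ≈
  [   1.5476     0.3231     0.7483]
  [   0.3571     1.1735     0.6122]
  [   0.2679     0.1658     1.1735]
The output multiplier for sector j is the column-j sum of the Leontief inverse (I − A)⁻¹ = adj(I−A) / det(I−A).
Column P of adj(I−A): (0.9100, 0.2100, 0.1575); det(I−A) = 0.5880.
m_P = (0.9100 + 0.2100 + 0.1575) / 0.5880 = 1.2775 / 0.5880 ≈ 2.173.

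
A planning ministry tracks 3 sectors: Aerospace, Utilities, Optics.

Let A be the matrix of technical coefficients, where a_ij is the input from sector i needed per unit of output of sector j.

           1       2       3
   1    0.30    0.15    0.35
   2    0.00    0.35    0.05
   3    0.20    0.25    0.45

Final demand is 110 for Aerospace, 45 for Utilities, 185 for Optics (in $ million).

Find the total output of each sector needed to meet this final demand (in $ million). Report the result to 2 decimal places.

x_1 = 457.97, x_2 = 111.83, x_3 = 553.73

I − A =
  [   0.70    -0.15    -0.35]
  [   0.00     0.65    -0.05]
  [  -0.20    -0.25     0.55]
Cofactors of I−A, C_ij = (−1)^(i+j)·(minor ij) (rows/columns in the sector order above):
  C_11 = (0.65)(0.55) − (-0.05)(-0.25) = 0.3450
  C_12 = −[(0.00)(0.55) − (-0.05)(-0.20)] = 0.0100
  C_13 = (0.00)(-0.25) − (0.65)(-0.20) = 0.1300
  C_21 = −[(-0.15)(0.55) − (-0.35)(-0.25)] = 0.1700
  C_22 = (0.70)(0.55) − (-0.35)(-0.20) = 0.3150
  C_23 = −[(0.70)(-0.25) − (-0.15)(-0.20)] = 0.2050
  C_31 = (-0.15)(-0.05) − (-0.35)(0.65) = 0.2350
  C_32 = −[(0.70)(-0.05) − (-0.35)(0.00)] = 0.0350
  C_33 = (0.70)(0.65) − (-0.15)(0.00) = 0.4550
det(I−A) = Σ_j (I−A)_1j·C_1j = (0.70)(0.3450) + (-0.15)(0.0100) + (-0.35)(0.1300) = 0.1945
adj(I−A) = Cᵀ =
  [ 0.3450   0.1700   0.2350]
  [ 0.0100   0.3150   0.0350]
  [ 0.1300   0.2050   0.4550]
(I − A)⁻¹ = adj(I−A) / det(I−A) ≈
  [   1.7738     0.8740     1.2082]
  [   0.0514     1.6195     0.1799]
  [   0.6684     1.0540     2.3393]
x = (I − A)⁻¹ d = adj(I−A)·d / det(I−A), with det(I−A) = 0.1945:
  x_1 = (0.3450·110 + 0.1700·45 + 0.2350·185) / 0.1945 = 89.075 / 0.1945 ≈ 457.97
  x_2 = (0.0100·110 + 0.3150·45 + 0.0350·185) / 0.1945 = 21.75 / 0.1945 ≈ 111.83
  x_3 = (0.1300·110 + 0.2050·45 + 0.4550·185) / 0.1945 = 107.70 / 0.1945 ≈ 553.73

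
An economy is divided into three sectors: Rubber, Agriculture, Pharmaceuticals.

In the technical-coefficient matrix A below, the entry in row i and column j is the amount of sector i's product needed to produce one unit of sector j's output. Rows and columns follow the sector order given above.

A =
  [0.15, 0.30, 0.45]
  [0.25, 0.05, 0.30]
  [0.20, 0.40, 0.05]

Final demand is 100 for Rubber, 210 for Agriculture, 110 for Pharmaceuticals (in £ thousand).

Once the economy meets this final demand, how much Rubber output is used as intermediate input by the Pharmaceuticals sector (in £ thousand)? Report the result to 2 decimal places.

z_13 = 195.59

I − A =
  [   0.85    -0.30    -0.45]
  [  -0.25     0.95    -0.30]
  [  -0.20    -0.40     0.95]
Cofactors of I−A, C_ij = (−1)^(i+j)·(minor ij) (rows/columns in the sector order above):
  C_11 = (0.95)(0.95) − (-0.30)(-0.40) = 0.7825
  C_12 = −[(-0.25)(0.95) − (-0.30)(-0.20)] = 0.2975
  C_13 = (-0.25)(-0.40) − (0.95)(-0.20) = 0.2900
  C_21 = −[(-0.30)(0.95) − (-0.45)(-0.40)] = 0.4650
  C_22 = (0.85)(0.95) − (-0.45)(-0.20) = 0.7175
  C_23 = −[(0.85)(-0.40) − (-0.30)(-0.20)] = 0.4000
  C_31 = (-0.30)(-0.30) − (-0.45)(0.95) = 0.5175
  C_32 = −[(0.85)(-0.30) − (-0.45)(-0.25)] = 0.3675
  C_33 = (0.85)(0.95) − (-0.30)(-0.25) = 0.7325
det(I−A) = Σ_j (I−A)_1j·C_1j = (0.85)(0.7825) + (-0.30)(0.2975) + (-0.45)(0.2900) = 0.445375
adj(I−A) = Cᵀ =
  [ 0.7825   0.4650   0.5175]
  [ 0.2975   0.7175   0.3675]
  [ 0.2900   0.4000   0.7325]
(I − A)⁻¹ = adj(I−A) / det(I−A) ≈
  [   1.7569     1.0441     1.1619]
  [   0.6680     1.6110     0.8251]
  [   0.6511     0.8981     1.6447]
First solve x = (I − A)⁻¹ d = adj(I−A)·d / det(I−A); in particular x_3 = (0.2900·100 + 0.4000·210 + 0.7325·110) / 0.445375 = 193.575 / 0.445375 ≈ 434.6337.
Intermediate flow from 1 to 3: z_13 = a_13 · x_3 = 0.45 × 193.575 / 0.445375 = 87.10875 / 0.445375 ≈ 195.59.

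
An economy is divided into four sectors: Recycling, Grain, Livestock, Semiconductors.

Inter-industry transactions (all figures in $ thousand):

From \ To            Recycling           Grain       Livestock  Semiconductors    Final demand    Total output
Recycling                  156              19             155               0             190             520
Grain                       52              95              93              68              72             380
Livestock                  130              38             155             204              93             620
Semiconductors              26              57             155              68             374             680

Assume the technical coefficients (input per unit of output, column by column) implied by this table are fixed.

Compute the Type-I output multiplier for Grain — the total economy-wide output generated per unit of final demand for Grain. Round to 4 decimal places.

m_G = 2.6155

Technical coefficients a_ij = z_ij / X_j:
  a_RR = 156/520 = 0.30, a_GR = 52/520 = 0.10, a_LR = 130/520 = 0.25, a_SR = 26/520 = 0.05
  a_RG = 19/380 = 0.05, a_GG = 95/380 = 0.25, a_LG = 38/380 = 0.10, a_SG = 57/380 = 0.15
  a_RL = 155/620 = 0.25, a_GL = 93/620 = 0.15, a_LL = 155/620 = 0.25, a_SL = 155/620 = 0.25
  a_RS = 0/680 = 0.00, a_GS = 68/680 = 0.10, a_LS = 204/680 = 0.30, a_SS = 68/680 = 0.10
I − A =
  [   0.70    -0.05    -0.25     0.00]
  [  -0.10     0.75    -0.15    -0.10]
  [  -0.25    -0.10     0.75    -0.30]
  [  -0.05    -0.15    -0.25     0.90]
Compute the cofactors C_ij = (−1)^(i+j)·(3×3 minor ij) of I−A; the adjugate is their transpose:
adj(I−A) = Cᵀ =
  [ 0.416000   0.063750   0.173000   0.064750]
  [ 0.106000   0.360000   0.135750   0.085250]
  [ 0.190250   0.106500   0.457250   0.164250]
  [ 0.093625   0.093125   0.159250   0.328250]
det(I−A) = Σ_j (I−A)_1j·C_1j = (0.70)(0.416000) + (-0.05)(0.106000) + (-0.25)(0.190250) + (0.00)(0.093625) = 0.2383375
(I − A)⁻¹ = adj(I−A) / det(I−A) ≈
  [   1.74542     0.26748     0.72586     0.27167]
  [   0.44475     1.51046     0.56957     0.35769]
  [   0.79824     0.44685     1.91850     0.68915]
  [   0.39283     0.39073     0.66817     1.37725]
The output multiplier for sector j is the column-j sum of the Leontief inverse (I − A)⁻¹ = adj(I−A) / det(I−A).
Column G of adj(I−A): (0.063750, 0.360000, 0.106500, 0.093125); det(I−A) = 0.2383375.
m_G = (0.063750 + 0.360000 + 0.106500 + 0.093125) / 0.2383375 = 0.623375 / 0.2383375 ≈ 2.6155.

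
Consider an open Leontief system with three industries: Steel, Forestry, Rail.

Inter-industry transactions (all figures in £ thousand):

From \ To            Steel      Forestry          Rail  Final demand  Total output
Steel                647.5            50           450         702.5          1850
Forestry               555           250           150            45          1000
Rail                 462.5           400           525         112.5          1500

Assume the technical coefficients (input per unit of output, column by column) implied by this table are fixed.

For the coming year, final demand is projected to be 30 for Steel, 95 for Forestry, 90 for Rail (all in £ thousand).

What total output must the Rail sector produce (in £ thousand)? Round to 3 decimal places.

x_3 = 413.791

Technical coefficients a_ij = z_ij / X_j:
  a_11 = 647.5/1850 = 0.35, a_21 = 555/1850 = 0.30, a_31 = 462.5/1850 = 0.25
  a_12 = 50/1000 = 0.05, a_22 = 250/1000 = 0.25, a_32 = 400/1000 = 0.40
  a_13 = 450/1500 = 0.30, a_23 = 150/1500 = 0.10, a_33 = 525/1500 = 0.35
I − A =
  [   0.65    -0.05    -0.30]
  [  -0.30     0.75    -0.10]
  [  -0.25    -0.40     0.65]
Cofactors of I−A, C_ij = (−1)^(i+j)·(minor ij) (rows/columns in the sector order above):
  C_11 = (0.75)(0.65) − (-0.10)(-0.40) = 0.4475
  C_12 = −[(-0.30)(0.65) − (-0.10)(-0.25)] = 0.2200
  C_13 = (-0.30)(-0.40) − (0.75)(-0.25) = 0.3075
  C_21 = −[(-0.05)(0.65) − (-0.30)(-0.40)] = 0.1525
  C_22 = (0.65)(0.65) − (-0.30)(-0.25) = 0.3475
  C_23 = −[(0.65)(-0.40) − (-0.05)(-0.25)] = 0.2725
  C_31 = (-0.05)(-0.10) − (-0.30)(0.75) = 0.2300
  C_32 = −[(0.65)(-0.10) − (-0.30)(-0.30)] = 0.1550
  C_33 = (0.65)(0.75) − (-0.05)(-0.30) = 0.4725
det(I−A) = Σ_j (I−A)_1j·C_1j = (0.65)(0.4475) + (-0.05)(0.2200) + (-0.30)(0.3075) = 0.187625
adj(I−A) = Cᵀ =
  [ 0.4475   0.1525   0.2300]
  [ 0.2200   0.3475   0.1550]
  [ 0.3075   0.2725   0.4725]
(I − A)⁻¹ = adj(I−A) / det(I−A) ≈
  [   2.3851     0.8128     1.2258]
  [   1.1726     1.8521     0.8261]
  [   1.6389     1.4524     2.5183]
x = (I − A)⁻¹ d = adj(I−A)·d / det(I−A), with det(I−A) = 0.187625:
  x_1 = (0.4475·30 + 0.1525·95 + 0.2300·90) / 0.187625 = 48.6125 / 0.187625 ≈ 259.094
  x_2 = (0.2200·30 + 0.3475·95 + 0.1550·90) / 0.187625 = 53.5625 / 0.187625 ≈ 285.476
  x_3 = (0.3075·30 + 0.2725·95 + 0.4725·90) / 0.187625 = 77.6375 / 0.187625 ≈ 413.791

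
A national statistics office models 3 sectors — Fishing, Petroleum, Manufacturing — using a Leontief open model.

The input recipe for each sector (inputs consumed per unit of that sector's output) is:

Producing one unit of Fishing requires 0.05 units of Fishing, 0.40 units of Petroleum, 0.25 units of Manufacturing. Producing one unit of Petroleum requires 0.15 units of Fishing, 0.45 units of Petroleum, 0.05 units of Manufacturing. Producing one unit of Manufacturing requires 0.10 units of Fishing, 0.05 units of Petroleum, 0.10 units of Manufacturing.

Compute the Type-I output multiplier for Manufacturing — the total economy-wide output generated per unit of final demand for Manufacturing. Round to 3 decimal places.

m_3 = 1.546

I − A =
  [   0.95    -0.15    -0.10]
  [  -0.40     0.55    -0.05]
  [  -0.25    -0.05     0.90]
Cofactors of I−A, C_ij = (−1)^(i+j)·(minor ij) (rows/columns in the sector order above):
  C_11 = (0.55)(0.90) − (-0.05)(-0.05) = 0.4925
  C_12 = −[(-0.40)(0.90) − (-0.05)(-0.25)] = 0.3725
  C_13 = (-0.40)(-0.05) − (0.55)(-0.25) = 0.1575
  C_21 = −[(-0.15)(0.90) − (-0.10)(-0.05)] = 0.1400
  C_22 = (0.95)(0.90) − (-0.10)(-0.25) = 0.8300
  C_23 = −[(0.95)(-0.05) − (-0.15)(-0.25)] = 0.0850
  C_31 = (-0.15)(-0.05) − (-0.10)(0.55) = 0.0625
  C_32 = −[(0.95)(-0.05) − (-0.10)(-0.40)] = 0.0875
  C_33 = (0.95)(0.55) − (-0.15)(-0.40) = 0.4625
det(I−A) = Σ_j (I−A)_1j·C_1j = (0.95)(0.4925) + (-0.15)(0.3725) + (-0.10)(0.1575) = 0.39625
adj(I−A) = Cᵀ =
  [ 0.4925   0.1400   0.0625]
  [ 0.3725   0.8300   0.0875]
  [ 0.1575   0.0850   0.4625]
(I − A)⁻¹ = adj(I−A) / det(I−A) ≈
  [   1.2429     0.3533     0.1577]
  [   0.9401     2.0946     0.2208]
  [   0.3975     0.2145     1.1672]
The output multiplier for sector j is the column-j sum of the Leontief inverse (I − A)⁻¹ = adj(I−A) / det(I−A).
Column 3 of adj(I−A): (0.0625, 0.0875, 0.4625); det(I−A) = 0.39625.
m_3 = (0.0625 + 0.0875 + 0.4625) / 0.39625 = 0.6125 / 0.39625 ≈ 1.546.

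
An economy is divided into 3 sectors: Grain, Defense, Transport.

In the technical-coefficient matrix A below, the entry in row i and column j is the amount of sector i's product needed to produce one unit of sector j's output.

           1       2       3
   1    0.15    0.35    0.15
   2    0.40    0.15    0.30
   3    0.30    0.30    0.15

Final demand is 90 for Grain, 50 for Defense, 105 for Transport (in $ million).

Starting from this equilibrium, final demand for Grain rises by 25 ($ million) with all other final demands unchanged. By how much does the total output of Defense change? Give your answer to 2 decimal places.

I − A =
  [   0.85    -0.35    -0.15]
  [  -0.40     0.85    -0.30]
  [  -0.30    -0.30     0.85]
Cofactors of I−A, C_ij = (−1)^(i+j)·(minor ij) (rows/columns in the sector order above):
  C_11 = (0.85)(0.85) − (-0.30)(-0.30) = 0.6325
  C_12 = −[(-0.40)(0.85) − (-0.30)(-0.30)] = 0.4300
  C_13 = (-0.40)(-0.30) − (0.85)(-0.30) = 0.3750
  C_21 = −[(-0.35)(0.85) − (-0.15)(-0.30)] = 0.3425
  C_22 = (0.85)(0.85) − (-0.15)(-0.30) = 0.6775
  C_23 = −[(0.85)(-0.30) − (-0.35)(-0.30)] = 0.3600
  C_31 = (-0.35)(-0.30) − (-0.15)(0.85) = 0.2325
  C_32 = −[(0.85)(-0.30) − (-0.15)(-0.40)] = 0.3150
  C_33 = (0.85)(0.85) − (-0.35)(-0.40) = 0.5825
det(I−A) = Σ_j (I−A)_1j·C_1j = (0.85)(0.6325) + (-0.35)(0.4300) + (-0.15)(0.3750) = 0.330875
adj(I−A) = Cᵀ =
  [ 0.6325   0.3425   0.2325]
  [ 0.4300   0.6775   0.3150]
  [ 0.3750   0.3600   0.5825]
(I − A)⁻¹ = adj(I−A) / det(I−A) ≈
  [   1.9116     1.0351     0.7027]
  [   1.2996     2.0476     0.9520]
  [   1.1334     1.0880     1.7605]
Δx = (I − A)⁻¹ Δd with Δd having +25 in the Grain component and 0 elsewhere.
So Δx_2 = L_21 · (+25), where L_21 = adj(I−A)_21 / det(I−A) = 0.4300 / 0.330875.
Δx_2 = 0.4300 × (+25) / 0.330875 = 10.75 / 0.330875 ≈ 32.49.

Δx_2 = 32.49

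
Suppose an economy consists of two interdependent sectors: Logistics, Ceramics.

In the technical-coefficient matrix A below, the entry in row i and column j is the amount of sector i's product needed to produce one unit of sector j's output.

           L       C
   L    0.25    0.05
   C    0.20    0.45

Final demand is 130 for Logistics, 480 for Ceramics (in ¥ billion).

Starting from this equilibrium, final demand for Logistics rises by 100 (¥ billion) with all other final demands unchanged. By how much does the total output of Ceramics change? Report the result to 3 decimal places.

Δx_C = 49.689

I − A =
  [   0.75    -0.05]
  [  -0.20     0.55]
det(I−A) = (0.75)(0.55) − (-0.05)(-0.20) = 0.4025
adj(I−A) = [[0.55, 0.05], [0.20, 0.75]]
(I − A)⁻¹ = adj(I−A) / det(I−A) ≈
  [   1.3665     0.1242]
  [   0.4969     1.8634]
Δx = (I − A)⁻¹ Δd with Δd having +100 in the Logistics component and 0 elsewhere.
So Δx_C = L_CL · (+100), where L_CL = adj(I−A)_CL / det(I−A) = 0.20 / 0.4025.
Δx_C = 0.20 × (+100) / 0.4025 = 20.00 / 0.4025 ≈ 49.689.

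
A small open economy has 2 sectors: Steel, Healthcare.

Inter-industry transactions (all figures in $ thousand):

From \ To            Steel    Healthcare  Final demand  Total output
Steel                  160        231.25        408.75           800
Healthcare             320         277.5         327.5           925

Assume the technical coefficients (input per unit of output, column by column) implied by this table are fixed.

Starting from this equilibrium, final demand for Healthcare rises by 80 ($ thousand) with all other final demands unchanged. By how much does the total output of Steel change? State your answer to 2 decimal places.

Technical coefficients a_ij = z_ij / X_j:
  a_SS = 160/800 = 0.20, a_HS = 320/800 = 0.40
  a_SH = 231.25/925 = 0.25, a_HH = 277.5/925 = 0.30
I − A =
  [   0.80    -0.25]
  [  -0.40     0.70]
det(I−A) = (0.80)(0.70) − (-0.25)(-0.40) = 0.4600
adj(I−A) = [[0.70, 0.25], [0.40, 0.80]]
(I − A)⁻¹ = adj(I−A) / det(I−A) ≈
  [   1.5217     0.5435]
  [   0.8696     1.7391]
Δx = (I − A)⁻¹ Δd with Δd having +80 in the Healthcare component and 0 elsewhere.
So Δx_S = L_SH · (+80), where L_SH = adj(I−A)_SH / det(I−A) = 0.25 / 0.4600.
Δx_S = 0.25 × (+80) / 0.4600 = 20.00 / 0.4600 ≈ 43.48.

Δx_S = 43.48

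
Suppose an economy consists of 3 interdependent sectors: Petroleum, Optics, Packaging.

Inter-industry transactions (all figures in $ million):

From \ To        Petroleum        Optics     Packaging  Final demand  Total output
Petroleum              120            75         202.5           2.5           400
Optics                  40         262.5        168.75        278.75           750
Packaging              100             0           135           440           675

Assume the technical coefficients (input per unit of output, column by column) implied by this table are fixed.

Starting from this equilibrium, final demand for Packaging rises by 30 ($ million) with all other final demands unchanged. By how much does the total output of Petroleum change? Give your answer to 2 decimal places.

Δx_1 = 21.93

Technical coefficients a_ij = z_ij / X_j:
  a_11 = 120/400 = 0.30, a_21 = 40/400 = 0.10, a_31 = 100/400 = 0.25
  a_12 = 75/750 = 0.10, a_22 = 262.5/750 = 0.35, a_32 = 0/750 = 0.00
  a_13 = 202.5/675 = 0.30, a_23 = 168.75/675 = 0.25, a_33 = 135/675 = 0.20
I − A =
  [   0.70    -0.10    -0.30]
  [  -0.10     0.65    -0.25]
  [  -0.25     0.00     0.80]
Cofactors of I−A, C_ij = (−1)^(i+j)·(minor ij) (rows/columns in the sector order above):
  C_11 = (0.65)(0.80) − (-0.25)(0.00) = 0.5200
  C_12 = −[(-0.10)(0.80) − (-0.25)(-0.25)] = 0.1425
  C_13 = (-0.10)(0.00) − (0.65)(-0.25) = 0.1625
  C_21 = −[(-0.10)(0.80) − (-0.30)(0.00)] = 0.0800
  C_22 = (0.70)(0.80) − (-0.30)(-0.25) = 0.4850
  C_23 = −[(0.70)(0.00) − (-0.10)(-0.25)] = 0.0250
  C_31 = (-0.10)(-0.25) − (-0.30)(0.65) = 0.2200
  C_32 = −[(0.70)(-0.25) − (-0.30)(-0.10)] = 0.2050
  C_33 = (0.70)(0.65) − (-0.10)(-0.10) = 0.4450
det(I−A) = Σ_j (I−A)_1j·C_1j = (0.70)(0.5200) + (-0.10)(0.1425) + (-0.30)(0.1625) = 0.3010
adj(I−A) = Cᵀ =
  [ 0.5200   0.0800   0.2200]
  [ 0.1425   0.4850   0.2050]
  [ 0.1625   0.0250   0.4450]
(I − A)⁻¹ = adj(I−A) / det(I−A) ≈
  [   1.7276     0.2658     0.7309]
  [   0.4734     1.6113     0.6811]
  [   0.5399     0.0831     1.4784]
Δx = (I − A)⁻¹ Δd with Δd having +30 in the Packaging component and 0 elsewhere.
So Δx_1 = L_13 · (+30), where L_13 = adj(I−A)_13 / det(I−A) = 0.2200 / 0.3010.
Δx_1 = 0.2200 × (+30) / 0.3010 = 6.60 / 0.3010 ≈ 21.93.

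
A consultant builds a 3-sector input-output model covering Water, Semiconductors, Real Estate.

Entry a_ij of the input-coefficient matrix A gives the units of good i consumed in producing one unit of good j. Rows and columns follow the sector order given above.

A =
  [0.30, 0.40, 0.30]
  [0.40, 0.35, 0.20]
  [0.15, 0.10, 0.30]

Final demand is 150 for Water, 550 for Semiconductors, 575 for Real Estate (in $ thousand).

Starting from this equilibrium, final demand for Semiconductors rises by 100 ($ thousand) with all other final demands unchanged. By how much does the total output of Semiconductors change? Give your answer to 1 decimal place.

Δx_S = 319.6

I − A =
  [   0.70    -0.40    -0.30]
  [  -0.40     0.65    -0.20]
  [  -0.15    -0.10     0.70]
Cofactors of I−A, C_ij = (−1)^(i+j)·(minor ij) (rows/columns in the sector order above):
  C_11 = (0.65)(0.70) − (-0.20)(-0.10) = 0.4350
  C_12 = −[(-0.40)(0.70) − (-0.20)(-0.15)] = 0.3100
  C_13 = (-0.40)(-0.10) − (0.65)(-0.15) = 0.1375
  C_21 = −[(-0.40)(0.70) − (-0.30)(-0.10)] = 0.3100
  C_22 = (0.70)(0.70) − (-0.30)(-0.15) = 0.4450
  C_23 = −[(0.70)(-0.10) − (-0.40)(-0.15)] = 0.1300
  C_31 = (-0.40)(-0.20) − (-0.30)(0.65) = 0.2750
  C_32 = −[(0.70)(-0.20) − (-0.30)(-0.40)] = 0.2600
  C_33 = (0.70)(0.65) − (-0.40)(-0.40) = 0.2950
det(I−A) = Σ_j (I−A)_1j·C_1j = (0.70)(0.4350) + (-0.40)(0.3100) + (-0.30)(0.1375) = 0.13925
adj(I−A) = Cᵀ =
  [ 0.4350   0.3100   0.2750]
  [ 0.3100   0.4450   0.2600]
  [ 0.1375   0.1300   0.2950]
(I − A)⁻¹ = adj(I−A) / det(I−A) ≈
  [   3.1239     2.2262     1.9749]
  [   2.2262     3.1957     1.8671]
  [   0.9874     0.9336     2.1185]
Δx = (I − A)⁻¹ Δd with Δd having +100 in the Semiconductors component and 0 elsewhere.
So Δx_S = L_SS · (+100), where L_SS = adj(I−A)_SS / det(I−A) = 0.4450 / 0.13925.
Δx_S = 0.4450 × (+100) / 0.13925 = 44.50 / 0.13925 ≈ 319.6.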